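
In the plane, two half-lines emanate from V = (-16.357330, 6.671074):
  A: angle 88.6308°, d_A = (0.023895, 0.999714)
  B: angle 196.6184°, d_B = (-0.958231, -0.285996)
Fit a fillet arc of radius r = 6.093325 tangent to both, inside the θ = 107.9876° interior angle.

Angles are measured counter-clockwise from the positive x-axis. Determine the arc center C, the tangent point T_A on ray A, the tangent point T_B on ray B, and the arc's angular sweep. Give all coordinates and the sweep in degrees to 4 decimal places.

center=(-22.3431,11.2435) T_A=(-16.2515,11.0979) T_B=(-20.6004,5.4047) sweep=72.0124

bisector direction at 142.6246° = (-0.794675,0.607035)
center distance |VC| = r/sin(θ/2) = 6.093325/sin(53.9938°) = 7.532356
C = V + |VC|·bis = (-22.3431,11.2435)
T_A = V + ((C−V)·d_A)·d_A = V + 4.4281·d_A = (-16.2515,11.0979)
T_B = V + ((C−V)·d_B)·d_B = V + 4.4281·d_B = (-20.6004,5.4047)
sweep = 180° − θ = 72.0124°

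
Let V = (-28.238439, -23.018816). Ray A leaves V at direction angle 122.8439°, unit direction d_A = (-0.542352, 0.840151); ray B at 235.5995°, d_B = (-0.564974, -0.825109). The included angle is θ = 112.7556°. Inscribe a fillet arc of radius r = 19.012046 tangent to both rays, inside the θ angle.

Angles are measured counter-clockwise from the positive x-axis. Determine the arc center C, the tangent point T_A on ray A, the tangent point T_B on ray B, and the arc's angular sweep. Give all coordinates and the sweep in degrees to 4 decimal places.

center=(-51.0680,-22.7087) T_A=(-35.0950,-12.3975) T_B=(-35.3810,-33.4500) sweep=67.2444

bisector direction at 179.2217° = (-0.999908,0.013583)
center distance |VC| = r/sin(θ/2) = 19.012046/sin(56.3778°) = 22.831622
C = V + |VC|·bis = (-51.0680,-22.7087)
T_A = V + ((C−V)·d_A)·d_A = V + 12.6422·d_A = (-35.0950,-12.3975)
T_B = V + ((C−V)·d_B)·d_B = V + 12.6422·d_B = (-35.3810,-33.4500)
sweep = 180° − θ = 67.2444°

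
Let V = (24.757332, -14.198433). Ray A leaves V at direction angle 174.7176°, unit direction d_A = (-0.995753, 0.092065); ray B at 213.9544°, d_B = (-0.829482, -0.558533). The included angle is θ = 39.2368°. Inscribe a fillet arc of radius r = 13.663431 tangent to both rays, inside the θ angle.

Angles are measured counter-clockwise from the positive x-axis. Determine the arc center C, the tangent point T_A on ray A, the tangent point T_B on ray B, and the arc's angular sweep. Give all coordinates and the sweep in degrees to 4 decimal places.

bisector direction at 194.3360° = (-0.968860,-0.247608)
center distance |VC| = r/sin(θ/2) = 13.663431/sin(19.6184°) = 40.694757
C = V + |VC|·bis = (-14.6702,-24.2748)
T_A = V + ((C−V)·d_A)·d_A = V + 38.3324·d_A = (-13.4123,-10.6694)
T_B = V + ((C−V)·d_B)·d_B = V + 38.3324·d_B = (-7.0387,-35.6083)
sweep = 180° − θ = 140.7632°

center=(-14.6702,-24.2748) T_A=(-13.4123,-10.6694) T_B=(-7.0387,-35.6083) sweep=140.7632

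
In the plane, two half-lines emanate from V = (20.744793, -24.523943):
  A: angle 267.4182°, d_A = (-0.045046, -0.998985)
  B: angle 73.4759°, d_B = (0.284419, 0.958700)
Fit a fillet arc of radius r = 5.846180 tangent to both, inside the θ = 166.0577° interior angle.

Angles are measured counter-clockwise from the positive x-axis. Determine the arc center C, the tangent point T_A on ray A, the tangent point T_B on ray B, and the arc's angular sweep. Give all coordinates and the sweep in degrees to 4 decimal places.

bisector direction at 350.4471° = (0.986133,-0.165959)
center distance |VC| = r/sin(θ/2) = 5.846180/sin(83.0289°) = 5.889720
C = V + |VC|·bis = (26.5528,-25.5014)
T_A = V + ((C−V)·d_A)·d_A = V + 0.7148·d_A = (20.7126,-25.2381)
T_B = V + ((C−V)·d_B)·d_B = V + 0.7148·d_B = (20.9481,-23.8386)
sweep = 180° − θ = 13.9423°

center=(26.5528,-25.5014) T_A=(20.7126,-25.2381) T_B=(20.9481,-23.8386) sweep=13.9423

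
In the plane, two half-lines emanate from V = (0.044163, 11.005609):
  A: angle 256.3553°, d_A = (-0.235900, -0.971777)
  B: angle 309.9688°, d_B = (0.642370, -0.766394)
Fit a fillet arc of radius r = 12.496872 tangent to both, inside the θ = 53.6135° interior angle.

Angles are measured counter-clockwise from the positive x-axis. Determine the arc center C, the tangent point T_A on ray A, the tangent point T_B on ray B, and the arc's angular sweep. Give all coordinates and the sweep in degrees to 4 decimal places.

bisector direction at 283.1621° = (0.227706,-0.973730)
center distance |VC| = r/sin(θ/2) = 12.496872/sin(26.8068°) = 27.710314
C = V + |VC|·bis = (6.3540,-15.9768)
T_A = V + ((C−V)·d_A)·d_A = V + 24.7324·d_A = (-5.7902,-13.0287)
T_B = V + ((C−V)·d_B)·d_B = V + 24.7324·d_B = (15.9315,-7.9491)
sweep = 180° − θ = 126.3865°

center=(6.3540,-15.9768) T_A=(-5.7902,-13.0287) T_B=(15.9315,-7.9491) sweep=126.3865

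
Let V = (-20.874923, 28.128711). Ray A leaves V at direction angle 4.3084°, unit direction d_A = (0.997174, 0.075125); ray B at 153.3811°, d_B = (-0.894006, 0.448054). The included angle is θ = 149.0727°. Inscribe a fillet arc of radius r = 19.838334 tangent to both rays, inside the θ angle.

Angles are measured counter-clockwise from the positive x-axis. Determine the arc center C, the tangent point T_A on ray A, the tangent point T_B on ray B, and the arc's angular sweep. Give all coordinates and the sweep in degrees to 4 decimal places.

center=(-16.8927,48.3233) T_A=(-15.4023,28.5410) T_B=(-25.7813,30.5877) sweep=30.9273

bisector direction at 78.8447° = (0.193468,0.981107)
center distance |VC| = r/sin(θ/2) = 19.838334/sin(74.5363°) = 20.583459
C = V + |VC|·bis = (-16.8927,48.3233)
T_A = V + ((C−V)·d_A)·d_A = V + 5.4881·d_A = (-15.4023,28.5410)
T_B = V + ((C−V)·d_B)·d_B = V + 5.4881·d_B = (-25.7813,30.5877)
sweep = 180° − θ = 30.9273°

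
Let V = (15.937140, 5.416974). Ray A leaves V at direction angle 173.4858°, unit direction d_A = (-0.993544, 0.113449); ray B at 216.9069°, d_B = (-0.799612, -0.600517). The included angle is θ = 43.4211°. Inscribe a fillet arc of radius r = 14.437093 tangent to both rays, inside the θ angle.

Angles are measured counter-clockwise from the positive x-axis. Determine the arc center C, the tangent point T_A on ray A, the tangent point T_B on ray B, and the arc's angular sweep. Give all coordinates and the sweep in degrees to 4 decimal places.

center=(-21.7260,-4.8133) T_A=(-20.0881,9.5306) T_B=(-13.0563,-16.3574) sweep=136.5789

bisector direction at 195.1964° = (-0.965033,-0.262128)
center distance |VC| = r/sin(θ/2) = 14.437093/sin(21.7106°) = 39.027837
C = V + |VC|·bis = (-21.7260,-4.8133)
T_A = V + ((C−V)·d_A)·d_A = V + 36.2594·d_A = (-20.0881,9.5306)
T_B = V + ((C−V)·d_B)·d_B = V + 36.2594·d_B = (-13.0563,-16.3574)
sweep = 180° − θ = 136.5789°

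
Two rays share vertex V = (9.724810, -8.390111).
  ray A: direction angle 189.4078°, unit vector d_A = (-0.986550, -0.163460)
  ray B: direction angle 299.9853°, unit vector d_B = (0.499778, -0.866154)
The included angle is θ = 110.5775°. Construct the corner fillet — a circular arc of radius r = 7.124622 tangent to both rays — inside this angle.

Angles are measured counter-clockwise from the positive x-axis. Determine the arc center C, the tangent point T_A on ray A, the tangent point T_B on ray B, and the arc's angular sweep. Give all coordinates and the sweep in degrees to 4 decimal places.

center=(6.0204,-16.2256) T_A=(4.8558,-9.1969) T_B=(12.1914,-12.6649) sweep=69.4225

bisector direction at 244.6966° = (-0.427412,-0.904057)
center distance |VC| = r/sin(θ/2) = 7.124622/sin(55.2888°) = 8.667083
C = V + |VC|·bis = (6.0204,-16.2256)
T_A = V + ((C−V)·d_A)·d_A = V + 4.9354·d_A = (4.8558,-9.1969)
T_B = V + ((C−V)·d_B)·d_B = V + 4.9354·d_B = (12.1914,-12.6649)
sweep = 180° − θ = 69.4225°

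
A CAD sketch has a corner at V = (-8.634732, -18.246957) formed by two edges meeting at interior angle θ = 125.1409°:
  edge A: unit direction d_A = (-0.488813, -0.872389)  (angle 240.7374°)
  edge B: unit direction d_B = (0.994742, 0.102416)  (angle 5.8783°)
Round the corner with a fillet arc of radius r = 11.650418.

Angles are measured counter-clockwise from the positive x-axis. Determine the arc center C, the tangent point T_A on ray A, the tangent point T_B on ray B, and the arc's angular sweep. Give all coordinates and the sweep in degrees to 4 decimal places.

center=(-1.4267,-29.2168) T_A=(-11.5904,-23.5220) T_B=(-2.6199,-17.6277) sweep=54.8591

bisector direction at 303.3079° = (0.549137,-0.835732)
center distance |VC| = r/sin(θ/2) = 11.650418/sin(62.5705°) = 13.126079
C = V + |VC|·bis = (-1.4267,-29.2168)
T_A = V + ((C−V)·d_A)·d_A = V + 6.0466·d_A = (-11.5904,-23.5220)
T_B = V + ((C−V)·d_B)·d_B = V + 6.0466·d_B = (-2.6199,-17.6277)
sweep = 180° − θ = 54.8591°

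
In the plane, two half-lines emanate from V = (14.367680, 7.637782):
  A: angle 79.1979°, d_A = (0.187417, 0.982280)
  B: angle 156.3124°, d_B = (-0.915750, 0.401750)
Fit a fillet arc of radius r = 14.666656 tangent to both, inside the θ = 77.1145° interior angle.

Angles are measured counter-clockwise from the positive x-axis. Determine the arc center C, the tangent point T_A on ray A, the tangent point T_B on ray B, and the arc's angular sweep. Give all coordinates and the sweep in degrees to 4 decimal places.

center=(3.4095,28.4613) T_A=(17.8163,25.7125) T_B=(-2.4828,15.0303) sweep=102.8855

bisector direction at 117.7552° = (-0.465694,0.884946)
center distance |VC| = r/sin(θ/2) = 14.666656/sin(38.5573°) = 23.530792
C = V + |VC|·bis = (3.4095,28.4613)
T_A = V + ((C−V)·d_A)·d_A = V + 18.4007·d_A = (17.8163,25.7125)
T_B = V + ((C−V)·d_B)·d_B = V + 18.4007·d_B = (-2.4828,15.0303)
sweep = 180° − θ = 102.8855°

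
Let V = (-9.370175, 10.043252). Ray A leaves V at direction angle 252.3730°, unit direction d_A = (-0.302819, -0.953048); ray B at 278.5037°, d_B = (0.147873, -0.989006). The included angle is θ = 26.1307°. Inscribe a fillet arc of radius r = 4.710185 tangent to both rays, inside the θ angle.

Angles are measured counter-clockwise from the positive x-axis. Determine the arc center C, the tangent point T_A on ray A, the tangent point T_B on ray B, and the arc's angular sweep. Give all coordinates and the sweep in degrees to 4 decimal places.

center=(-11.0273,-10.7265) T_A=(-15.5163,-9.3002) T_B=(-6.3689,-10.0300) sweep=153.8693

bisector direction at 265.4383° = (-0.079532,-0.996832)
center distance |VC| = r/sin(θ/2) = 4.710185/sin(13.0654°) = 20.835788
C = V + |VC|·bis = (-11.0273,-10.7265)
T_A = V + ((C−V)·d_A)·d_A = V + 20.2964·d_A = (-15.5163,-9.3002)
T_B = V + ((C−V)·d_B)·d_B = V + 20.2964·d_B = (-6.3689,-10.0300)
sweep = 180° − θ = 153.8693°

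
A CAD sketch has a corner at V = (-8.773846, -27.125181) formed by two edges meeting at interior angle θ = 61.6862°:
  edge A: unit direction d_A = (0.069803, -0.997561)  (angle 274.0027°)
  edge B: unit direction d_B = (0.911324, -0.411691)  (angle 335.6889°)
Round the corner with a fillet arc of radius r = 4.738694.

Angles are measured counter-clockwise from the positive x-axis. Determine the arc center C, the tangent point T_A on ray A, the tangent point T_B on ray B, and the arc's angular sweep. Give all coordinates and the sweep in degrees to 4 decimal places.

bisector direction at 304.8458° = (0.571370,-0.820693)
center distance |VC| = r/sin(θ/2) = 4.738694/sin(30.8431°) = 9.242826
C = V + |VC|·bis = (-3.4928,-34.7107)
T_A = V + ((C−V)·d_A)·d_A = V + 7.9357·d_A = (-8.2199,-35.0415)
T_B = V + ((C−V)·d_B)·d_B = V + 7.9357·d_B = (-1.5419,-30.3922)
sweep = 180° − θ = 118.3138°

center=(-3.4928,-34.7107) T_A=(-8.2199,-35.0415) T_B=(-1.5419,-30.3922) sweep=118.3138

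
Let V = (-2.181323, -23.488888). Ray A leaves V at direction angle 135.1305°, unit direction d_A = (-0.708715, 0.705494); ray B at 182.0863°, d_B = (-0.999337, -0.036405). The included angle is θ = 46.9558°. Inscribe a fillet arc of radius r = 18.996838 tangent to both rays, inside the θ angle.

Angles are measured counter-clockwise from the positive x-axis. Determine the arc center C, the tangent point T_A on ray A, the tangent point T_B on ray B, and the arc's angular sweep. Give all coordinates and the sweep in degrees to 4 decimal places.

center=(-46.5798,-6.0968) T_A=(-33.1776,7.3665) T_B=(-45.8882,-25.0811) sweep=133.0442

bisector direction at 158.6084° = (-0.931109,0.364740)
center distance |VC| = r/sin(θ/2) = 18.996838/sin(23.4779°) = 47.683387
C = V + |VC|·bis = (-46.5798,-6.0968)
T_A = V + ((C−V)·d_A)·d_A = V + 43.7359·d_A = (-33.1776,7.3665)
T_B = V + ((C−V)·d_B)·d_B = V + 43.7359·d_B = (-45.8882,-25.0811)
sweep = 180° − θ = 133.0442°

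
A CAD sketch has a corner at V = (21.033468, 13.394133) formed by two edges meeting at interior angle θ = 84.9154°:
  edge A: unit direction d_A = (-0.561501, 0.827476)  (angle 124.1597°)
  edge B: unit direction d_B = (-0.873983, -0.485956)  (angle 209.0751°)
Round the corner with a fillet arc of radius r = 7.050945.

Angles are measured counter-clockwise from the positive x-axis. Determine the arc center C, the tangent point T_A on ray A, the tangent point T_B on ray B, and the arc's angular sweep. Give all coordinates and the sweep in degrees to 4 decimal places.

center=(10.8720,15.8117) T_A=(16.7064,19.7708) T_B=(14.2984,9.6493) sweep=95.0846

bisector direction at 166.6174° = (-0.972846,0.231452)
center distance |VC| = r/sin(θ/2) = 7.050945/sin(42.4577°) = 10.445137
C = V + |VC|·bis = (10.8720,15.8117)
T_A = V + ((C−V)·d_A)·d_A = V + 7.7062·d_A = (16.7064,19.7708)
T_B = V + ((C−V)·d_B)·d_B = V + 7.7062·d_B = (14.2984,9.6493)
sweep = 180° − θ = 95.0846°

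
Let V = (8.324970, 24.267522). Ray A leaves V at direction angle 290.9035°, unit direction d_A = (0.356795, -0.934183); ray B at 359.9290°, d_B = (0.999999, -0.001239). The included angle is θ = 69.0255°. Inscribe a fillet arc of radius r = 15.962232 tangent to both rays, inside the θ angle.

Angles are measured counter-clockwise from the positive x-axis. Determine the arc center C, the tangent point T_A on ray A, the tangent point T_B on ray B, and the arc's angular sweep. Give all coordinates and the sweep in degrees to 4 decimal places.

center=(31.5193,8.2765) T_A=(16.6077,2.5813) T_B=(31.5391,24.2388) sweep=110.9745

bisector direction at 325.4162° = (0.823297,-0.567610)
center distance |VC| = r/sin(θ/2) = 15.962232/sin(34.5127°) = 28.172475
C = V + |VC|·bis = (31.5193,8.2765)
T_A = V + ((C−V)·d_A)·d_A = V + 23.2141·d_A = (16.6077,2.5813)
T_B = V + ((C−V)·d_B)·d_B = V + 23.2141·d_B = (31.5391,24.2388)
sweep = 180° − θ = 110.9745°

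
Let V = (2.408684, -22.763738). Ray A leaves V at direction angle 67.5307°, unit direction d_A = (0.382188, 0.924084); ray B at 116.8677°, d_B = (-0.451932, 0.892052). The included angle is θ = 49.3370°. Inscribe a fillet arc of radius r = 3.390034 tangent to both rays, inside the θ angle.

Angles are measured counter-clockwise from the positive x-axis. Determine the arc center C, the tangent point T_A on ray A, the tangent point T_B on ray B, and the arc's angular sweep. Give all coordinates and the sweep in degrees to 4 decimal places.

center=(2.0970,-14.6473) T_A=(5.2297,-15.9429) T_B=(-0.9271,-16.1794) sweep=130.6630

bisector direction at 92.1992° = (-0.038374,0.999263)
center distance |VC| = r/sin(θ/2) = 3.390034/sin(24.6685°) = 8.122419
C = V + |VC|·bis = (2.0970,-14.6473)
T_A = V + ((C−V)·d_A)·d_A = V + 7.3811·d_A = (5.2297,-15.9429)
T_B = V + ((C−V)·d_B)·d_B = V + 7.3811·d_B = (-0.9271,-16.1794)
sweep = 180° − θ = 130.6630°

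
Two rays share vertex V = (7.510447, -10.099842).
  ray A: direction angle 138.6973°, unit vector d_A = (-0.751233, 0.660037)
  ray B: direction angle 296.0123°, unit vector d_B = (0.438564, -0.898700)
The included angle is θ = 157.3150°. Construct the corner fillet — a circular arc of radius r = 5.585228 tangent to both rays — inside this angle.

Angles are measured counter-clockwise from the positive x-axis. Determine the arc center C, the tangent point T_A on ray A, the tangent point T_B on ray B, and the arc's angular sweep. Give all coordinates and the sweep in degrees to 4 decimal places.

center=(2.9823,-13.5562) T_A=(6.6688,-9.3604) T_B=(8.0018,-11.1067) sweep=22.6850

bisector direction at 217.3548° = (-0.794894,-0.606749)
center distance |VC| = r/sin(θ/2) = 5.585228/sin(78.6575°) = 5.696486
C = V + |VC|·bis = (2.9823,-13.5562)
T_A = V + ((C−V)·d_A)·d_A = V + 1.1203·d_A = (6.6688,-9.3604)
T_B = V + ((C−V)·d_B)·d_B = V + 1.1203·d_B = (8.0018,-11.1067)
sweep = 180° − θ = 22.6850°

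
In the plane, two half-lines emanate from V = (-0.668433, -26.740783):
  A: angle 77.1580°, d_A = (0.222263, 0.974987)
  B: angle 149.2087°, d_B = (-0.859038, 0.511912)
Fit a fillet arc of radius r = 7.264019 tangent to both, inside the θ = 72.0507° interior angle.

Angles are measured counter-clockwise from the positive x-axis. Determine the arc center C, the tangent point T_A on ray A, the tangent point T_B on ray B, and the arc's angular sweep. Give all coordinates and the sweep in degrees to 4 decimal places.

bisector direction at 113.1834° = (-0.393675,0.919250)
center distance |VC| = r/sin(θ/2) = 7.264019/sin(36.0254°) = 12.350767
C = V + |VC|·bis = (-5.5306,-15.3873)
T_A = V + ((C−V)·d_A)·d_A = V + 9.9888·d_A = (1.5517,-17.0019)
T_B = V + ((C−V)·d_B)·d_B = V + 9.9888·d_B = (-9.2492,-21.6274)
sweep = 180° − θ = 107.9493°

center=(-5.5306,-15.3873) T_A=(1.5517,-17.0019) T_B=(-9.2492,-21.6274) sweep=107.9493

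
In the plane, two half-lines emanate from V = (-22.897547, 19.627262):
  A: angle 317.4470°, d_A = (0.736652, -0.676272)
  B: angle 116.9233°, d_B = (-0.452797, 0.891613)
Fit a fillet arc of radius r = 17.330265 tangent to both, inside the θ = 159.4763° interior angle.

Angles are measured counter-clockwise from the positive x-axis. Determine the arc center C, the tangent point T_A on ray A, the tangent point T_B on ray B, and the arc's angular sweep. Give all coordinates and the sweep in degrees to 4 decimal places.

center=(-8.8663,30.2718) T_A=(-20.5863,17.5054) T_B=(-24.3182,22.4247) sweep=20.5237

bisector direction at 37.1851° = (0.796687,0.604393)
center distance |VC| = r/sin(θ/2) = 17.330265/sin(79.7382°) = 17.611989
C = V + |VC|·bis = (-8.8663,30.2718)
T_A = V + ((C−V)·d_A)·d_A = V + 3.1375·d_A = (-20.5863,17.5054)
T_B = V + ((C−V)·d_B)·d_B = V + 3.1375·d_B = (-24.3182,22.4247)
sweep = 180° − θ = 20.5237°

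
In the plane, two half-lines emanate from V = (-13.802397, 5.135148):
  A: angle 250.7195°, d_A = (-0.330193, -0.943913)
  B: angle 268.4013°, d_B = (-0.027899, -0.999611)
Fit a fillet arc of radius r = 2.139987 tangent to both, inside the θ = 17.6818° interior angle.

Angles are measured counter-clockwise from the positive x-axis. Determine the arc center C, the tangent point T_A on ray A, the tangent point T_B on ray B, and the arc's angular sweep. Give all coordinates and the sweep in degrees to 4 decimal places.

center=(-16.3254,-8.5583) T_A=(-18.3454,-7.8517) T_B=(-14.1862,-8.6180) sweep=162.3182

bisector direction at 259.5604° = (-0.181199,-0.983446)
center distance |VC| = r/sin(θ/2) = 2.139987/sin(8.8409°) = 13.923937
C = V + |VC|·bis = (-16.3254,-8.5583)
T_A = V + ((C−V)·d_A)·d_A = V + 13.7585·d_A = (-18.3454,-7.8517)
T_B = V + ((C−V)·d_B)·d_B = V + 13.7585·d_B = (-14.1862,-8.6180)
sweep = 180° − θ = 162.3182°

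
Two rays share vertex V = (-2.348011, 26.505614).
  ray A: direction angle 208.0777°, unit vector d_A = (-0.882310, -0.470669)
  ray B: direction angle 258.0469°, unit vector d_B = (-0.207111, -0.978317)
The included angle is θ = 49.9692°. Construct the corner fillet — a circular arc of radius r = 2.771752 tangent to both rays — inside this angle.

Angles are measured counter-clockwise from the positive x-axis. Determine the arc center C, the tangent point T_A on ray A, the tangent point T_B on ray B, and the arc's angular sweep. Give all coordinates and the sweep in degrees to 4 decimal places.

bisector direction at 233.0623° = (-0.600946,-0.799289)
center distance |VC| = r/sin(θ/2) = 2.771752/sin(24.9846°) = 6.562307
C = V + |VC|·bis = (-6.2916,21.2604)
T_A = V + ((C−V)·d_A)·d_A = V + 5.9482·d_A = (-7.5962,23.7060)
T_B = V + ((C−V)·d_B)·d_B = V + 5.9482·d_B = (-3.5800,20.6864)
sweep = 180° − θ = 130.0308°

center=(-6.2916,21.2604) T_A=(-7.5962,23.7060) T_B=(-3.5800,20.6864) sweep=130.0308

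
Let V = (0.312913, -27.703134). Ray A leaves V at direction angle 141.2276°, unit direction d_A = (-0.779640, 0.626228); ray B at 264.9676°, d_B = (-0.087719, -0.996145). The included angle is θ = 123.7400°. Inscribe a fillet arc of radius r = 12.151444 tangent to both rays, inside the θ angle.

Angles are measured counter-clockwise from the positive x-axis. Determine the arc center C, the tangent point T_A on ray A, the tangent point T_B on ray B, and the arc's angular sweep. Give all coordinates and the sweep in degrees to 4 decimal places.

center=(-12.3616,-33.1086) T_A=(-4.7520,-23.6349) T_B=(-0.2569,-34.1745) sweep=56.2600

bisector direction at 203.0976° = (-0.919838,-0.392299)
center distance |VC| = r/sin(θ/2) = 12.151444/sin(61.8700°) = 13.779020
C = V + |VC|·bis = (-12.3616,-33.1086)
T_A = V + ((C−V)·d_A)·d_A = V + 6.4964·d_A = (-4.7520,-23.6349)
T_B = V + ((C−V)·d_B)·d_B = V + 6.4964·d_B = (-0.2569,-34.1745)
sweep = 180° − θ = 56.2600°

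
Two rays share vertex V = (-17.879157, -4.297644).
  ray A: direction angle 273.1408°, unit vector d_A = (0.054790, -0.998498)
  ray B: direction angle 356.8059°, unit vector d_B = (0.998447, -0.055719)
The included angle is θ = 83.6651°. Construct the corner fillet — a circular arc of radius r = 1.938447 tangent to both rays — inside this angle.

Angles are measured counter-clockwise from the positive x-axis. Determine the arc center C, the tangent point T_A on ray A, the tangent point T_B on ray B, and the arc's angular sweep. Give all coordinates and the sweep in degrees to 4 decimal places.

bisector direction at 314.9734° = (0.706778,-0.707436)
center distance |VC| = r/sin(θ/2) = 1.938447/sin(41.8325°) = 2.906410
C = V + |VC|·bis = (-15.8250,-6.3537)
T_A = V + ((C−V)·d_A)·d_A = V + 2.1656·d_A = (-17.7605,-6.4599)
T_B = V + ((C−V)·d_B)·d_B = V + 2.1656·d_B = (-15.7170,-4.4183)
sweep = 180° − θ = 96.3349°

center=(-15.8250,-6.3537) T_A=(-17.7605,-6.4599) T_B=(-15.7170,-4.4183) sweep=96.3349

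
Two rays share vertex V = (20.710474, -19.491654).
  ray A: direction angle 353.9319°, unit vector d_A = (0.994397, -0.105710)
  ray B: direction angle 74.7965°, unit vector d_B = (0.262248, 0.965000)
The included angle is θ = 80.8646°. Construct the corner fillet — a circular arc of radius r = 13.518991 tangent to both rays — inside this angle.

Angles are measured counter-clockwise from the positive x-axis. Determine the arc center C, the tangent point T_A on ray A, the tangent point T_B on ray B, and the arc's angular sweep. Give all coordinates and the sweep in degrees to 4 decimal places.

center=(37.9173,-7.7257) T_A=(36.4882,-21.1689) T_B=(24.8715,-4.1803) sweep=99.1354

bisector direction at 34.3642° = (0.825466,0.564451)
center distance |VC| = r/sin(θ/2) = 13.518991/sin(40.4323°) = 20.844977
C = V + |VC|·bis = (37.9173,-7.7257)
T_A = V + ((C−V)·d_A)·d_A = V + 15.8666·d_A = (36.4882,-21.1689)
T_B = V + ((C−V)·d_B)·d_B = V + 15.8666·d_B = (24.8715,-4.1803)
sweep = 180° − θ = 99.1354°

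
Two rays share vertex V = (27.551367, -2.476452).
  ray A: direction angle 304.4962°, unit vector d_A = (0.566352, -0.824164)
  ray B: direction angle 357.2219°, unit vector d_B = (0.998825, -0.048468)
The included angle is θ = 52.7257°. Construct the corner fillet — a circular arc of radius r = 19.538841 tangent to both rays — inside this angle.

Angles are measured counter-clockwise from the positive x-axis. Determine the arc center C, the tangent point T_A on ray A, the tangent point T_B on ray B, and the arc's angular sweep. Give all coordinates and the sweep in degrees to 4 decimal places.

center=(65.9829,-23.9032) T_A=(49.8797,-34.9690) T_B=(66.9299,-4.3873) sweep=127.2743

bisector direction at 330.8590° = (0.873424,-0.486960)
center distance |VC| = r/sin(θ/2) = 19.538841/sin(26.3629°) = 44.001016
C = V + |VC|·bis = (65.9829,-23.9032)
T_A = V + ((C−V)·d_A)·d_A = V + 39.4249·d_A = (49.8797,-34.9690)
T_B = V + ((C−V)·d_B)·d_B = V + 39.4249·d_B = (66.9299,-4.3873)
sweep = 180° − θ = 127.2743°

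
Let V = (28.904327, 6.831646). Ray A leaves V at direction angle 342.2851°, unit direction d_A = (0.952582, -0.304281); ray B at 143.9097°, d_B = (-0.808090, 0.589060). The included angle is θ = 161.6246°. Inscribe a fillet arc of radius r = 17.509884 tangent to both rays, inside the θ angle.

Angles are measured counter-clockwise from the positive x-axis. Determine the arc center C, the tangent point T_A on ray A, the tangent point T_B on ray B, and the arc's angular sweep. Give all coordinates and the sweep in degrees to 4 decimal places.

bisector direction at 63.0974° = (0.452475,0.891777)
center distance |VC| = r/sin(θ/2) = 17.509884/sin(80.8123°) = 17.737445
C = V + |VC|·bis = (36.9301,22.6495)
T_A = V + ((C−V)·d_A)·d_A = V + 2.8321·d_A = (31.6022,5.9699)
T_B = V + ((C−V)·d_B)·d_B = V + 2.8321·d_B = (26.6157,8.4999)
sweep = 180° − θ = 18.3754°

center=(36.9301,22.6495) T_A=(31.6022,5.9699) T_B=(26.6157,8.4999) sweep=18.3754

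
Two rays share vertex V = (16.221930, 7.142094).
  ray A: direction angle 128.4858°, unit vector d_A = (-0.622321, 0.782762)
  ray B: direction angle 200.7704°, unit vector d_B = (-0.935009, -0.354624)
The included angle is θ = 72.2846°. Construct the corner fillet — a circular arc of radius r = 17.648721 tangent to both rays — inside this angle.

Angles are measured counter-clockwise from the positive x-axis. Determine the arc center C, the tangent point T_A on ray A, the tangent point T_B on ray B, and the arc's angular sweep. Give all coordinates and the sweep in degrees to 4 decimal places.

center=(-12.6312,15.0743) T_A=(1.1836,26.0575) T_B=(-6.3725,-1.4274) sweep=107.7154

bisector direction at 164.6281° = (-0.964226,0.265083)
center distance |VC| = r/sin(θ/2) = 17.648721/sin(36.1423°) = 29.923600
C = V + |VC|·bis = (-12.6312,15.0743)
T_A = V + ((C−V)·d_A)·d_A = V + 24.1649·d_A = (1.1836,26.0575)
T_B = V + ((C−V)·d_B)·d_B = V + 24.1649·d_B = (-6.3725,-1.4274)
sweep = 180° − θ = 107.7154°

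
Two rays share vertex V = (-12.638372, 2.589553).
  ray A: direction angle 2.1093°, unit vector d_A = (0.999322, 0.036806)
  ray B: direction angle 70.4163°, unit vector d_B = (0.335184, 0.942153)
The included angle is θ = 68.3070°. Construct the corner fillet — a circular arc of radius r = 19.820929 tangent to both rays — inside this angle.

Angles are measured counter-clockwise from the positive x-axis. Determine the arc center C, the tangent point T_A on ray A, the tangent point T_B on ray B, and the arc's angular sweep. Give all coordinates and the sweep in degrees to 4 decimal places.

bisector direction at 36.2628° = (0.806312,0.591490)
center distance |VC| = r/sin(θ/2) = 19.820929/sin(34.1535°) = 35.305499
C = V + |VC|·bis = (15.8289,23.4724)
T_A = V + ((C−V)·d_A)·d_A = V + 29.2166·d_A = (16.5584,3.6649)
T_B = V + ((C−V)·d_B)·d_B = V + 29.2166·d_B = (-2.8455,30.1160)
sweep = 180° − θ = 111.6930°

center=(15.8289,23.4724) T_A=(16.5584,3.6649) T_B=(-2.8455,30.1160) sweep=111.6930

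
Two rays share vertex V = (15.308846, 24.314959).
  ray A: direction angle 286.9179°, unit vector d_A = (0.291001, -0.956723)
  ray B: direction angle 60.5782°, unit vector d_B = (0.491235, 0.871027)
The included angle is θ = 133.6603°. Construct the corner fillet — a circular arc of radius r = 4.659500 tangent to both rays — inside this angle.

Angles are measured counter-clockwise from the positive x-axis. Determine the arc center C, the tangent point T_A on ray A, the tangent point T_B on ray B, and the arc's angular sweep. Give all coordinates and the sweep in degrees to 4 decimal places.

center=(20.3470,23.7630) T_A=(15.8891,22.4071) T_B=(16.2884,26.0519) sweep=46.3397

bisector direction at 353.7480° = (0.994053,-0.108901)
center distance |VC| = r/sin(θ/2) = 4.659500/sin(66.8302°) = 5.068296
C = V + |VC|·bis = (20.3470,23.7630)
T_A = V + ((C−V)·d_A)·d_A = V + 1.9942·d_A = (15.8891,22.4071)
T_B = V + ((C−V)·d_B)·d_B = V + 1.9942·d_B = (16.2884,26.0519)
sweep = 180° − θ = 46.3397°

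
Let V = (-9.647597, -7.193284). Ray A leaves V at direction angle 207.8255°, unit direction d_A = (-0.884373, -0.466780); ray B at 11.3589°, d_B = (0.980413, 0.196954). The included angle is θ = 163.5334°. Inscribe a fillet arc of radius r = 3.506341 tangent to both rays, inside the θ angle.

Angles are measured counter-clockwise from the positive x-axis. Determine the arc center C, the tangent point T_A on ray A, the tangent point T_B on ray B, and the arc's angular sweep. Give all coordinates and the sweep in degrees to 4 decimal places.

center=(-8.4596,-10.5310) T_A=(-10.0963,-7.4301) T_B=(-9.1502,-7.0934) sweep=16.4666

bisector direction at 289.5922° = (0.335323,-0.942103)
center distance |VC| = r/sin(θ/2) = 3.506341/sin(81.7667°) = 3.542857
C = V + |VC|·bis = (-8.4596,-10.5310)
T_A = V + ((C−V)·d_A)·d_A = V + 0.5074·d_A = (-10.0963,-7.4301)
T_B = V + ((C−V)·d_B)·d_B = V + 0.5074·d_B = (-9.1502,-7.0934)
sweep = 180° − θ = 16.4666°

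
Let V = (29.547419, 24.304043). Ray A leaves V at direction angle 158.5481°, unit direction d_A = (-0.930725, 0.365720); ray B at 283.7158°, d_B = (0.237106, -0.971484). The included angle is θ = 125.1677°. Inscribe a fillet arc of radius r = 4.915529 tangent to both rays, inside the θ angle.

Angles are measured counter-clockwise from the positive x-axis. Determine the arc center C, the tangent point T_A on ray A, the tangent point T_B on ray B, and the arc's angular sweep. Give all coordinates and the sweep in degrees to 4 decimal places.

center=(25.3766,20.6615) T_A=(27.1743,25.2365) T_B=(30.1520,21.8270) sweep=54.8323

bisector direction at 221.1320° = (-0.753197,-0.657795)
center distance |VC| = r/sin(θ/2) = 4.915529/sin(62.5838°) = 5.537466
C = V + |VC|·bis = (25.3766,20.6615)
T_A = V + ((C−V)·d_A)·d_A = V + 2.5497·d_A = (27.1743,25.2365)
T_B = V + ((C−V)·d_B)·d_B = V + 2.5497·d_B = (30.1520,21.8270)
sweep = 180° − θ = 54.8323°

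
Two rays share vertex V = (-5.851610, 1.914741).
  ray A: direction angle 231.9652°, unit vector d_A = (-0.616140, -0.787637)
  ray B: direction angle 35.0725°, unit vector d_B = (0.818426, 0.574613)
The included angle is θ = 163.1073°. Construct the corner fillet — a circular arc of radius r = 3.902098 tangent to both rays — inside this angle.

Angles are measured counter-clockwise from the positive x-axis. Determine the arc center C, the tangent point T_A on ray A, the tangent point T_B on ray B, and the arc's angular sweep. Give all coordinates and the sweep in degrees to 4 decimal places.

center=(-3.1352,-0.9459) T_A=(-6.2086,1.4584) T_B=(-5.3774,2.2477) sweep=16.8927

bisector direction at 313.5189° = (0.688593,-0.725148)
center distance |VC| = r/sin(θ/2) = 3.902098/sin(81.5537°) = 3.944885
C = V + |VC|·bis = (-3.1352,-0.9459)
T_A = V + ((C−V)·d_A)·d_A = V + 0.5794·d_A = (-6.2086,1.4584)
T_B = V + ((C−V)·d_B)·d_B = V + 0.5794·d_B = (-5.3774,2.2477)
sweep = 180° − θ = 16.8927°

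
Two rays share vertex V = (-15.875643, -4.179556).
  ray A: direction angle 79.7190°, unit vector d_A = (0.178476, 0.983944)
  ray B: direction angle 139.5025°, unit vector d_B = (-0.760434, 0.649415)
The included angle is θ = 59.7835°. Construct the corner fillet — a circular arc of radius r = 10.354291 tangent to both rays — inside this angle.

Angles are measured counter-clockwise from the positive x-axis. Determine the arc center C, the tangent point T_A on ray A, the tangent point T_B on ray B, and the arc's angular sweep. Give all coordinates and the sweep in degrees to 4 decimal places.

center=(-22.8489,15.3919) T_A=(-12.6608,13.5439) T_B=(-29.5731,7.5181) sweep=120.2165

bisector direction at 109.6107° = (-0.335628,0.941994)
center distance |VC| = r/sin(θ/2) = 10.354291/sin(29.8917°) = 20.776608
C = V + |VC|·bis = (-22.8489,15.3919)
T_A = V + ((C−V)·d_A)·d_A = V + 18.0127·d_A = (-12.6608,13.5439)
T_B = V + ((C−V)·d_B)·d_B = V + 18.0127·d_B = (-29.5731,7.5181)
sweep = 180° − θ = 120.2165°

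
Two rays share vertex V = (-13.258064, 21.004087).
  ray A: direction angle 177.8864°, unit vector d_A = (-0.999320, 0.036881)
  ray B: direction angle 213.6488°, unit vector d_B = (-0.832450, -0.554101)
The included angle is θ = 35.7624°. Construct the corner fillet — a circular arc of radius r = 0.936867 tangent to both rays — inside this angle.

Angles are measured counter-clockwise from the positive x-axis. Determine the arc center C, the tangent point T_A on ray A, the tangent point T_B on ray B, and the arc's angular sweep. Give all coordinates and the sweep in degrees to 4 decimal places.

bisector direction at 195.7676° = (-0.962372,-0.271736)
center distance |VC| = r/sin(θ/2) = 0.936867/sin(17.8812°) = 3.051243
C = V + |VC|·bis = (-16.1945,20.1750)
T_A = V + ((C−V)·d_A)·d_A = V + 2.9039·d_A = (-16.1599,21.1112)
T_B = V + ((C−V)·d_B)·d_B = V + 2.9039·d_B = (-15.6754,19.3951)
sweep = 180° − θ = 144.2376°

center=(-16.1945,20.1750) T_A=(-16.1599,21.1112) T_B=(-15.6754,19.3951) sweep=144.2376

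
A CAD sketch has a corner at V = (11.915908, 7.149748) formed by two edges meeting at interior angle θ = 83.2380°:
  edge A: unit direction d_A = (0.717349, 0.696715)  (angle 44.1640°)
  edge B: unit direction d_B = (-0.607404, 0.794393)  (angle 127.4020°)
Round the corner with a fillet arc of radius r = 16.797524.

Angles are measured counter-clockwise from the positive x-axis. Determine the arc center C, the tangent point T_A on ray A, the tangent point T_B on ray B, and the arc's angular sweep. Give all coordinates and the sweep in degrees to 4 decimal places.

bisector direction at 85.7830° = (0.073534,0.997293)
center distance |VC| = r/sin(θ/2) = 16.797524/sin(41.6190°) = 25.290843
C = V + |VC|·bis = (13.7756,32.3721)
T_A = V + ((C−V)·d_A)·d_A = V + 18.9069·d_A = (25.4787,20.3224)
T_B = V + ((C−V)·d_B)·d_B = V + 18.9069·d_B = (0.4318,22.1692)
sweep = 180° − θ = 96.7620°

center=(13.7756,32.3721) T_A=(25.4787,20.3224) T_B=(0.4318,22.1692) sweep=96.7620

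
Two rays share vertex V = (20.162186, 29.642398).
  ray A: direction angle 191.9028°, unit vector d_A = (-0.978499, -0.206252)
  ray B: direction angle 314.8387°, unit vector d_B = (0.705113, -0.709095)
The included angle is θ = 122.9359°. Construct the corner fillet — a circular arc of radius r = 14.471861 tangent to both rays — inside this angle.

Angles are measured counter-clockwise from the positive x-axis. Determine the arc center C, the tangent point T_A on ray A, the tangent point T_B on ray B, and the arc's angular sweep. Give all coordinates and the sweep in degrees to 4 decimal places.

bisector direction at 253.3708° = (-0.286178,-0.958177)
center distance |VC| = r/sin(θ/2) = 14.471861/sin(61.4680°) = 16.472437
C = V + |VC|·bis = (15.4481,13.8589)
T_A = V + ((C−V)·d_A)·d_A = V + 7.8681·d_A = (12.4633,28.0196)
T_B = V + ((C−V)·d_B)·d_B = V + 7.8681·d_B = (25.7101,24.0632)
sweep = 180° − θ = 57.0641°

center=(15.4481,13.8589) T_A=(12.4633,28.0196) T_B=(25.7101,24.0632) sweep=57.0641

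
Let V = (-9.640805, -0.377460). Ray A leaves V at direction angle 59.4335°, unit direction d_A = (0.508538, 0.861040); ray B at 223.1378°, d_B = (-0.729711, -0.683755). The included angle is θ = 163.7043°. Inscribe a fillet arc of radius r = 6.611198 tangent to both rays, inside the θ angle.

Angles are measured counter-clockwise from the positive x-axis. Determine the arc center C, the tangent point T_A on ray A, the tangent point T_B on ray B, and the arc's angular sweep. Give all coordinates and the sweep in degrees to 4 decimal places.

bisector direction at 141.2857° = (-0.780274,0.625438)
center distance |VC| = r/sin(θ/2) = 6.611198/sin(81.8521°) = 6.678614
C = V + |VC|·bis = (-14.8520,3.7996)
T_A = V + ((C−V)·d_A)·d_A = V + 0.9465·d_A = (-9.1595,0.4376)
T_B = V + ((C−V)·d_B)·d_B = V + 0.9465·d_B = (-10.3315,-1.0247)
sweep = 180° − θ = 16.2957°

center=(-14.8520,3.7996) T_A=(-9.1595,0.4376) T_B=(-10.3315,-1.0247) sweep=16.2957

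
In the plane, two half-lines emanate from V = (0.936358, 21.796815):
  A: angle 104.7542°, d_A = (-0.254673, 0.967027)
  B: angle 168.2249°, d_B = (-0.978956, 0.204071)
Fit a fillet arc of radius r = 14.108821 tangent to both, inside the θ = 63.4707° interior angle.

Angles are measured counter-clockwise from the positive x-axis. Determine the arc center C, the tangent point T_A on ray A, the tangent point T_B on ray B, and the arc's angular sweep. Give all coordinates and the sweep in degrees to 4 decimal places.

bisector direction at 136.4896° = (-0.725249,0.688487)
center distance |VC| = r/sin(θ/2) = 14.108821/sin(31.7354°) = 26.823033
C = V + |VC|·bis = (-18.5170,40.2641)
T_A = V + ((C−V)·d_A)·d_A = V + 22.8126·d_A = (-4.8734,43.8573)
T_B = V + ((C−V)·d_B)·d_B = V + 22.8126·d_B = (-21.3962,26.4522)
sweep = 180° − θ = 116.5293°

center=(-18.5170,40.2641) T_A=(-4.8734,43.8573) T_B=(-21.3962,26.4522) sweep=116.5293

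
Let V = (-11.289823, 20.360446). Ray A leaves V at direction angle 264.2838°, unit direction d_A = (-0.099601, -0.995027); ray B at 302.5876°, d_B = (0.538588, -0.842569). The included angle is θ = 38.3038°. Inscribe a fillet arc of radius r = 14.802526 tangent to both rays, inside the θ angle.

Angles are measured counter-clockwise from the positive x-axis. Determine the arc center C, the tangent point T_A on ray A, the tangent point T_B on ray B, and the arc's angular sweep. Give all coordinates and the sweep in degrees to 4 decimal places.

bisector direction at 283.4357° = (0.232354,-0.972631)
center distance |VC| = r/sin(θ/2) = 14.802526/sin(19.1519°) = 45.119511
C = V + |VC|·bis = (-0.8061,-23.5242)
T_A = V + ((C−V)·d_A)·d_A = V + 42.6222·d_A = (-15.5350,-22.0499)
T_B = V + ((C−V)·d_B)·d_B = V + 42.6222·d_B = (11.6660,-15.5517)
sweep = 180° − θ = 141.6962°

center=(-0.8061,-23.5242) T_A=(-15.5350,-22.0499) T_B=(11.6660,-15.5517) sweep=141.6962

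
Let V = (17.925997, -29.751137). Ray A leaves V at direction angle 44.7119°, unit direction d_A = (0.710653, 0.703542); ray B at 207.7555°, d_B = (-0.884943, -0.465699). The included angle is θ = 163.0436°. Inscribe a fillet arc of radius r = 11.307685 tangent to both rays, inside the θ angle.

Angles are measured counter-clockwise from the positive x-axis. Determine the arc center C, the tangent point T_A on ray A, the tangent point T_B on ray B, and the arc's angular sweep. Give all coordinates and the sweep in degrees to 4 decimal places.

bisector direction at 126.2337° = (-0.591080,0.806613)
center distance |VC| = r/sin(θ/2) = 11.307685/sin(81.5218°) = 11.432620
C = V + |VC|·bis = (11.1684,-20.5294)
T_A = V + ((C−V)·d_A)·d_A = V + 1.6855·d_A = (19.1238,-28.5653)
T_B = V + ((C−V)·d_B)·d_B = V + 1.6855·d_B = (16.4344,-30.5361)
sweep = 180° − θ = 16.9564°

center=(11.1684,-20.5294) T_A=(19.1238,-28.5653) T_B=(16.4344,-30.5361) sweep=16.9564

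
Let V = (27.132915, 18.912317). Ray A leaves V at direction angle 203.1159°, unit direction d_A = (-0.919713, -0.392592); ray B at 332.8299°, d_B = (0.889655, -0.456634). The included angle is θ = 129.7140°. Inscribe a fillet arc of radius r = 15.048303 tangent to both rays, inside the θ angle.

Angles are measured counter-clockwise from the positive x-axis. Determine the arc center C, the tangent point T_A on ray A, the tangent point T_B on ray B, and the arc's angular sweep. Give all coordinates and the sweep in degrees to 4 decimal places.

bisector direction at 267.9729° = (-0.035372,-0.999374)
center distance |VC| = r/sin(θ/2) = 15.048303/sin(64.8570°) = 16.623364
C = V + |VC|·bis = (26.5449,2.2994)
T_A = V + ((C−V)·d_A)·d_A = V + 7.0629·d_A = (20.6371,16.1395)
T_B = V + ((C−V)·d_B)·d_B = V + 7.0629·d_B = (33.4165,15.6872)
sweep = 180° − θ = 50.2860°

center=(26.5449,2.2994) T_A=(20.6371,16.1395) T_B=(33.4165,15.6872) sweep=50.2860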